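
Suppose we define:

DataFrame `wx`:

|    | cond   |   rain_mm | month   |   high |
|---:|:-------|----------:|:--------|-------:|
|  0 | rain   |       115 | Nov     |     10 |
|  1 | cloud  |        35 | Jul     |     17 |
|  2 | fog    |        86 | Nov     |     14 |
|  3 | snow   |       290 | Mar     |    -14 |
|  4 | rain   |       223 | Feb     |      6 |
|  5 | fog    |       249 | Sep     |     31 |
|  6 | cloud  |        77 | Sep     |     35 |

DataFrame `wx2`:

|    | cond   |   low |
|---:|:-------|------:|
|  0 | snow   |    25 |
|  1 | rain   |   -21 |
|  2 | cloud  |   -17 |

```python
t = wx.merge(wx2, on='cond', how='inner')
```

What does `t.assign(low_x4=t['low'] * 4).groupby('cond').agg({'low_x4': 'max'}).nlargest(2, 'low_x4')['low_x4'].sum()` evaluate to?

merge on 'cond' (how='inner') → 5 rows:
    cond  rain_mm month  high  low
0   rain      115   Nov    10  -21
1  cloud       35   Jul    17  -17
2   snow      290   Mar   -14   25
3   rain      223   Feb     6  -21
4  cloud       77   Sep    35  -17
add column low_x4 = t['low'] * 4:
    cond  rain_mm month  high  low  low_x4
0   rain      115   Nov    10  -21     -84
1  cloud       35   Jul    17  -17     -68
2   snow      290   Mar   -14   25     100
3   rain      223   Feb     6  -21     -84
4  cloud       77   Sep    35  -17     -68
group by cond, max of low_x4:
       low_x4
cond         
cloud     -68
rain      -84
snow      100
take 2 rows with largest low_x4:
       low_x4
cond         
snow      100
cloud     -68

32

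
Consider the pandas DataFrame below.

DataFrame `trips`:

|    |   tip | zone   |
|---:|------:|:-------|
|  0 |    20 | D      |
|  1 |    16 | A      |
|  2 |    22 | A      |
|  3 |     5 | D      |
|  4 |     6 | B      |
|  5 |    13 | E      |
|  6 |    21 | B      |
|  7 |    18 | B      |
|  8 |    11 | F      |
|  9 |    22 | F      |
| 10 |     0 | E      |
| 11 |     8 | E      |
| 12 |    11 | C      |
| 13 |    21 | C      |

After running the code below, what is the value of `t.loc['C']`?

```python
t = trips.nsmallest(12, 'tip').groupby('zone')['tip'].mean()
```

16.0

take 12 rows with smallest tip:
    tip zone
10    0    E
3     5    D
4     6    B
11    8    E
8    11    F
12   11    C
5    13    E
1    16    A
7    18    B
0    20    D
6    21    B
13   21    C
group by zone, mean of tip:
zone
A    16.0
B    15.0
C    16.0
D    12.5
E     7.0
F    11.0
Name: tip, dtype: float64
Reading off the value at index 'C', we get 16.0.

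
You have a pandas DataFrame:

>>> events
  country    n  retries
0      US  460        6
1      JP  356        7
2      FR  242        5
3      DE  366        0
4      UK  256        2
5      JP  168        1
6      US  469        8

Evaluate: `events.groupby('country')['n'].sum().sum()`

2317

group by country, sum of n:
country
DE    366
FR    242
JP    524
UK    256
US    929
Name: n, dtype: int64
So sum() = 2317.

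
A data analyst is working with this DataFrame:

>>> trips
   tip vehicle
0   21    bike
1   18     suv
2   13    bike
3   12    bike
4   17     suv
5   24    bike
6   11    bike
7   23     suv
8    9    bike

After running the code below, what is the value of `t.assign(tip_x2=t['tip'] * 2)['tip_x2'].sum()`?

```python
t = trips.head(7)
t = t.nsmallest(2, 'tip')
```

46

take first 7 rows:
   tip vehicle
0   21    bike
1   18     suv
2   13    bike
3   12    bike
4   17     suv
5   24    bike
6   11    bike
take 2 rows with smallest tip:
   tip vehicle
6   11    bike
3   12    bike
add column tip_x2 = t['tip'] * 2:
   tip vehicle  tip_x2
6   11    bike      22
3   12    bike      24
Reading off the sum of column 'tip_x2', we get 46.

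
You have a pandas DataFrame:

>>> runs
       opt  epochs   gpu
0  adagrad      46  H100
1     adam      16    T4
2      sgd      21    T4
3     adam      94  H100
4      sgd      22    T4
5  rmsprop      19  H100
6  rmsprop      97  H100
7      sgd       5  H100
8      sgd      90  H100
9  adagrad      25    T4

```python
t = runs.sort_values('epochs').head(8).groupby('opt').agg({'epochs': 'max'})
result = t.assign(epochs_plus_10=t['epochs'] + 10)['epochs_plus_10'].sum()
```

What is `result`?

211

sort by epochs:
       opt  epochs   gpu
7      sgd       5  H100
1     adam      16    T4
5  rmsprop      19  H100
2      sgd      21    T4
4      sgd      22    T4
9  adagrad      25    T4
0  adagrad      46  H100
8      sgd      90  H100
3     adam      94  H100
6  rmsprop      97  H100
take first 8 rows:
       opt  epochs   gpu
7      sgd       5  H100
1     adam      16    T4
5  rmsprop      19  H100
2      sgd      21    T4
4      sgd      22    T4
9  adagrad      25    T4
0  adagrad      46  H100
8      sgd      90  H100
group by opt, max of epochs:
         epochs
opt            
adagrad      46
adam         16
rmsprop      19
sgd          90
add column epochs_plus_10 = t['epochs'] + 10:
         epochs  epochs_plus_10
opt                            
adagrad      46              56
adam         16              26
rmsprop      19              29
sgd          90             100
Reading off the sum of column 'epochs_plus_10', we get 211.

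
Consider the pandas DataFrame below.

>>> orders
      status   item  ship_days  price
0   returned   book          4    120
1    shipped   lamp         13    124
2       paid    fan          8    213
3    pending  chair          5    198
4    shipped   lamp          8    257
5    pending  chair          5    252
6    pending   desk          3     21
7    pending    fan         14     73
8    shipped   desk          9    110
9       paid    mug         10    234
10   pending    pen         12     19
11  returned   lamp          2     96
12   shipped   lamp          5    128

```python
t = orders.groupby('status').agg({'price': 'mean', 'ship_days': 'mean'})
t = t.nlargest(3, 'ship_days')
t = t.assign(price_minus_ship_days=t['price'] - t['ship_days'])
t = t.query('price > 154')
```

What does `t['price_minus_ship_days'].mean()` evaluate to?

180.25

group by status: mean(price), mean(ship_days):
           price  ship_days
status                     
paid      223.50       9.00
pending   112.60       7.80
returned  108.00       3.00
shipped   154.75       8.75
take 3 rows with largest ship_days:
          price  ship_days
status                    
paid     223.50       9.00
shipped  154.75       8.75
pending  112.60       7.80
add column price_minus_ship_days = t['price'] - t['ship_days']:
          price  ship_days  price_minus_ship_days
status                                           
paid     223.50       9.00                  214.5
shipped  154.75       8.75                  146.0
pending  112.60       7.80                  104.8
filter rows where price > 154:
          price  ship_days  price_minus_ship_days
status                                           
paid     223.50       9.00                  214.5
shipped  154.75       8.75                  146.0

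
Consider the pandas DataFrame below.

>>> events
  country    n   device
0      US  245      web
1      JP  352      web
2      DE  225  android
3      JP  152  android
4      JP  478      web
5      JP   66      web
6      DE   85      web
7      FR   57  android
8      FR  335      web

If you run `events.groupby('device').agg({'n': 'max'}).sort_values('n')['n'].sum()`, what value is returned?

703

group by device, max of n:
           n
device      
android  225
web      478
sort by n:
           n
device      
android  225
web      478
sum of column 'n' → 703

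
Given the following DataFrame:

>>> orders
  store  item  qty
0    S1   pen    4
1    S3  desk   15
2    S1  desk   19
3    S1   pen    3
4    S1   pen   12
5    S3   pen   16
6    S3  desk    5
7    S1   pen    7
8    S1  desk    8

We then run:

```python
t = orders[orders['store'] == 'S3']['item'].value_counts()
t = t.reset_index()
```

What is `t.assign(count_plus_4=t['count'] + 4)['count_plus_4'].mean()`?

filter rows where store == 'S3':
  store  item  qty
1    S3  desk   15
5    S3   pen   16
6    S3  desk    5
value_counts of item:
item
desk    2
pen     1
Name: count, dtype: int64
reset_index():
   item  count
0  desk      2
1   pen      1
add column count_plus_4 = t['count'] + 4:
   item  count  count_plus_4
0  desk      2             6
1   pen      1             5

5.5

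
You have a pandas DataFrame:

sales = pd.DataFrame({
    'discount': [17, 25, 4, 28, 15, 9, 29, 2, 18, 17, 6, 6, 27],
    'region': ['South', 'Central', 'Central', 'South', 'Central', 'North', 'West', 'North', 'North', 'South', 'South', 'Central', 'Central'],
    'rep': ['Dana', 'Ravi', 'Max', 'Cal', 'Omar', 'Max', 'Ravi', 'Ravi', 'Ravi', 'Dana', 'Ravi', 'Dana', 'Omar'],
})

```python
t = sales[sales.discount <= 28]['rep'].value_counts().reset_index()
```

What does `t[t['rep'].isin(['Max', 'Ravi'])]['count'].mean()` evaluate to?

3.0

filter rows where discount <= 28:
    discount   region   rep
0         17    South  Dana
1         25  Central  Ravi
2          4  Central   Max
3         28    South   Cal
4         15  Central  Omar
5          9    North   Max
7          2    North  Ravi
8         18    North  Ravi
9         17    South  Dana
10         6    South  Ravi
11         6  Central  Dana
12        27  Central  Omar
value_counts of rep:
rep
Ravi    4
Dana    3
Max     2
Omar    2
Cal     1
Name: count, dtype: int64
reset_index():
    rep  count
0  Ravi      4
1  Dana      3
2   Max      2
3  Omar      2
4   Cal      1
filter rows where rep in ['Max', 'Ravi']:
    rep  count
0  Ravi      4
2   Max      2
Reading off the mean of column 'count', we get 3.0.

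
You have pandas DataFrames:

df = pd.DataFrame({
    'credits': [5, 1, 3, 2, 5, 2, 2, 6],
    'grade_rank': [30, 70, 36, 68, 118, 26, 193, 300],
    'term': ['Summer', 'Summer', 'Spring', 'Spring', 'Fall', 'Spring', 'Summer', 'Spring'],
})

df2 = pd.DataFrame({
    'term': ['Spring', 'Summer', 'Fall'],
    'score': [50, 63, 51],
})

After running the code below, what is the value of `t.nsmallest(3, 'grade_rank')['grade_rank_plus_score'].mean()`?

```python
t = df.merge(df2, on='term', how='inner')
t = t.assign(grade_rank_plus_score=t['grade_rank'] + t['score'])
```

85.0

merge on 'term' (how='inner') → 8 rows:
   credits  grade_rank    term  score
0        5          30  Summer     63
1        1          70  Summer     63
2        3          36  Spring     50
3        2          68  Spring     50
4        5         118    Fall     51
5        2          26  Spring     50
6        2         193  Summer     63
7        6         300  Spring     50
add column grade_rank_plus_score = t['grade_rank'] + t['score']:
   credits  grade_rank    term  score  grade_rank_plus_score
0        5          30  Summer     63                     93
1        1          70  Summer     63                    133
2        3          36  Spring     50                     86
3        2          68  Spring     50                    118
4        5         118    Fall     51                    169
5        2          26  Spring     50                     76
6        2         193  Summer     63                    256
7        6         300  Spring     50                    350
take 3 rows with smallest grade_rank:
   credits  grade_rank    term  score  grade_rank_plus_score
5        2          26  Spring     50                     76
0        5          30  Summer     63                     93
2        3          36  Spring     50                     86
So mean() = 85.0.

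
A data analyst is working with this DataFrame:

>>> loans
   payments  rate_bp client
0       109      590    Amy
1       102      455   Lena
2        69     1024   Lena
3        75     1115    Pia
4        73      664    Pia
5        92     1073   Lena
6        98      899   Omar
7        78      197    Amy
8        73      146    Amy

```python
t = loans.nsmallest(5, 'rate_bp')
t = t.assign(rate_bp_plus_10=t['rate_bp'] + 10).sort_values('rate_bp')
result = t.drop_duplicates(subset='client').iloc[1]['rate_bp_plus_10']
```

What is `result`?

465

take 5 rows with smallest rate_bp:
   payments  rate_bp client
8        73      146    Amy
7        78      197    Amy
1       102      455   Lena
0       109      590    Amy
4        73      664    Pia
add column rate_bp_plus_10 = t['rate_bp'] + 10:
   payments  rate_bp client  rate_bp_plus_10
8        73      146    Amy              156
7        78      197    Amy              207
1       102      455   Lena              465
0       109      590    Amy              600
4        73      664    Pia              674
sort by rate_bp:
   payments  rate_bp client  rate_bp_plus_10
8        73      146    Amy              156
7        78      197    Amy              207
1       102      455   Lena              465
0       109      590    Amy              600
4        73      664    Pia              674
drop duplicate client (keep=first):
   payments  rate_bp client  rate_bp_plus_10
8        73      146    Amy              156
1       102      455   Lena              465
4        73      664    Pia              674
Taking the value at position 1, column 'rate_bp_plus_10' gives 465.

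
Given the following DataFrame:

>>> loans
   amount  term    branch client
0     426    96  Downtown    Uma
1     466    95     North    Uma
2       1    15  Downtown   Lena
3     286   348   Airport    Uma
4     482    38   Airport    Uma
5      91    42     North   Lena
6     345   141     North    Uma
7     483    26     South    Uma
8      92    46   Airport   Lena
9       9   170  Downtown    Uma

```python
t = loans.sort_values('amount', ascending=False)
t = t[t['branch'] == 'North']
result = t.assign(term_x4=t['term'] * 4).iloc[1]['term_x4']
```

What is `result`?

sort by amount descending:
   amount  term    branch client
7     483    26     South    Uma
4     482    38   Airport    Uma
1     466    95     North    Uma
0     426    96  Downtown    Uma
6     345   141     North    Uma
3     286   348   Airport    Uma
8      92    46   Airport   Lena
5      91    42     North   Lena
9       9   170  Downtown    Uma
2       1    15  Downtown   Lena
filter rows where branch == 'North':
   amount  term branch client
1     466    95  North    Uma
6     345   141  North    Uma
5      91    42  North   Lena
add column term_x4 = t['term'] * 4:
   amount  term branch client  term_x4
1     466    95  North    Uma      380
6     345   141  North    Uma      564
5      91    42  North   Lena      168
The value at position 1, column 'term_x4' is 564.

564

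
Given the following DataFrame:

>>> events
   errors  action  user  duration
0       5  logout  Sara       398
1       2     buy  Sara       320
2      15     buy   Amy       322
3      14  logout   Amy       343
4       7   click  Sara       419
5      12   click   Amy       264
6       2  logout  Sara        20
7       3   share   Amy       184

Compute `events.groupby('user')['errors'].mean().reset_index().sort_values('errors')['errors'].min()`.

group by user, mean of errors:
user
Amy     11.0
Sara     4.0
Name: errors, dtype: float64
reset_index():
   user  errors
0   Amy    11.0
1  Sara     4.0
sort by errors:
   user  errors
1  Sara     4.0
0   Amy    11.0

4.0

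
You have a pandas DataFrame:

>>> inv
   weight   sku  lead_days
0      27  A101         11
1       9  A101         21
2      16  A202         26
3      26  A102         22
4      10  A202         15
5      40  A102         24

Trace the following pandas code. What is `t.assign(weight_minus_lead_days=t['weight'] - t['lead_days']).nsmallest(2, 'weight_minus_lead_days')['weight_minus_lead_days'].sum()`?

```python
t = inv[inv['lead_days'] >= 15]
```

-22

filter rows where lead_days >= 15:
   weight   sku  lead_days
1       9  A101         21
2      16  A202         26
3      26  A102         22
4      10  A202         15
5      40  A102         24
add column weight_minus_lead_days = t['weight'] - t['lead_days']:
   weight   sku  lead_days  weight_minus_lead_days
1       9  A101         21                     -12
2      16  A202         26                     -10
3      26  A102         22                       4
4      10  A202         15                      -5
5      40  A102         24                      16
take 2 rows with smallest weight_minus_lead_days:
   weight   sku  lead_days  weight_minus_lead_days
1       9  A101         21                     -12
2      16  A202         26                     -10
So sum() = -22.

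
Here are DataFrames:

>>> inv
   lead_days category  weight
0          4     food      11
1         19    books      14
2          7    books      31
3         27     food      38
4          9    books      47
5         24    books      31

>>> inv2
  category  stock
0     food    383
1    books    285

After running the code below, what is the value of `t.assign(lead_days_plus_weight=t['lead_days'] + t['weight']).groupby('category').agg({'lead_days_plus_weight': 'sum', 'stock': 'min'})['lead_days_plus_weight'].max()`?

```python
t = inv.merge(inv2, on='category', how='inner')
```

182

merge on 'category' (how='inner') → 6 rows:
   lead_days category  weight  stock
0          4     food      11    383
1         19    books      14    285
2          7    books      31    285
3         27     food      38    383
4          9    books      47    285
5         24    books      31    285
add column lead_days_plus_weight = t['lead_days'] + t['weight']:
   lead_days category  weight  stock  lead_days_plus_weight
0          4     food      11    383                     15
1         19    books      14    285                     33
2          7    books      31    285                     38
3         27     food      38    383                     65
4          9    books      47    285                     56
5         24    books      31    285                     55
group by category: sum(lead_days_plus_weight), min(stock):
          lead_days_plus_weight  stock
category                              
books                       182    285
food                         80    383
Hence 182.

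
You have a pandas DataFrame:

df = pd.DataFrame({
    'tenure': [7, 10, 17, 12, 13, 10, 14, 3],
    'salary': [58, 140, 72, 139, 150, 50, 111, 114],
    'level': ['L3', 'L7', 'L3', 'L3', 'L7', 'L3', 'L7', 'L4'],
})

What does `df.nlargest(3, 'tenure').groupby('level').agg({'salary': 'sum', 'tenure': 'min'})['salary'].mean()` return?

166.5

take 3 rows with largest tenure:
   tenure  salary level
2      17      72    L3
6      14     111    L7
4      13     150    L7
group by level: sum(salary), min(tenure):
       salary  tenure
level                
L3         72      17
L7        261      13
Reading off the mean of column 'salary', we get 166.5.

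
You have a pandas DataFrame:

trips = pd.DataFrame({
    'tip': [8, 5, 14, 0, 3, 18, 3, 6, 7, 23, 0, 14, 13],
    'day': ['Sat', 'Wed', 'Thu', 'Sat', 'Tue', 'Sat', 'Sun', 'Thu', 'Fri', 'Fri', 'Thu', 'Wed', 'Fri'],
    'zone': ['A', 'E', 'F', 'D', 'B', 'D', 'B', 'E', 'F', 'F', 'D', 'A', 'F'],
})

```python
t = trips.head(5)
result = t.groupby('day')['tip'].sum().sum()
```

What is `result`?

take first 5 rows:
   tip  day zone
0    8  Sat    A
1    5  Wed    E
2   14  Thu    F
3    0  Sat    D
4    3  Tue    B
group by day, sum of tip:
day
Sat     8
Thu    14
Tue     3
Wed     5
Name: tip, dtype: int64

30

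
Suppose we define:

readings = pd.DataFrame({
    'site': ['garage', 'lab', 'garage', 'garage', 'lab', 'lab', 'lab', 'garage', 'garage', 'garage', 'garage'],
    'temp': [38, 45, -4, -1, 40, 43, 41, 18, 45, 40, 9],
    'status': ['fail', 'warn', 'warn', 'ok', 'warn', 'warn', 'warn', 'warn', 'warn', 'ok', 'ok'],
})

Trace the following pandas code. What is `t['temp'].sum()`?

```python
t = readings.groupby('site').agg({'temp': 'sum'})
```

314

group by site, sum of temp:
        temp
site        
garage   145
lab      169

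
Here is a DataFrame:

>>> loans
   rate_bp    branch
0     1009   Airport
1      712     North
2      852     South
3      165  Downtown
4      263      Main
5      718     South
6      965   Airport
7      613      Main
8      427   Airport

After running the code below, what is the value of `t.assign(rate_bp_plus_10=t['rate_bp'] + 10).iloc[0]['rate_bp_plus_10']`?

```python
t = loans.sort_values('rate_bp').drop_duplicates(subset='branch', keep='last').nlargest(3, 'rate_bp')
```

sort by rate_bp:
   rate_bp    branch
3      165  Downtown
4      263      Main
8      427   Airport
7      613      Main
1      712     North
5      718     South
2      852     South
6      965   Airport
0     1009   Airport
drop duplicate branch (keep=last):
   rate_bp    branch
3      165  Downtown
7      613      Main
1      712     North
2      852     South
0     1009   Airport
take 3 rows with largest rate_bp:
   rate_bp   branch
0     1009  Airport
2      852    South
1      712    North
add column rate_bp_plus_10 = t['rate_bp'] + 10:
   rate_bp   branch  rate_bp_plus_10
0     1009  Airport             1019
2      852    South              862
1      712    North              722
value at position 0, column 'rate_bp_plus_10' → 1019

1019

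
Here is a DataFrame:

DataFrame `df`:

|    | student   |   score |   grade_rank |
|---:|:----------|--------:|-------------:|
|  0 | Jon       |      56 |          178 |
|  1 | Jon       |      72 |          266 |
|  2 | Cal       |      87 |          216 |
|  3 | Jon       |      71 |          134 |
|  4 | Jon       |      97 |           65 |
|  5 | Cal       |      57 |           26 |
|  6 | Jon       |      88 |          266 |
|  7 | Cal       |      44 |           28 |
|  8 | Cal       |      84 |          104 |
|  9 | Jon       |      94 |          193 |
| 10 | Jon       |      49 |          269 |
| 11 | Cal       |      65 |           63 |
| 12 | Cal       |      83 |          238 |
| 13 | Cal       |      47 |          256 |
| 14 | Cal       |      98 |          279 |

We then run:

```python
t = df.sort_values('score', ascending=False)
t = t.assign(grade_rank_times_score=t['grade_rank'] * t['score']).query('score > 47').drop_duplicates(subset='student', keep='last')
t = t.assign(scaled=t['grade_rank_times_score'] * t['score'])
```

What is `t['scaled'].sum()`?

sort by score descending:
   student  score  grade_rank
14     Cal     98         279
4      Jon     97          65
9      Jon     94         193
6      Jon     88         266
2      Cal     87         216
8      Cal     84         104
12     Cal     83         238
1      Jon     72         266
3      Jon     71         134
11     Cal     65          63
5      Cal     57          26
0      Jon     56         178
10     Jon     49         269
13     Cal     47         256
7      Cal     44          28
add column grade_rank_times_score = t['grade_rank'] * t['score']:
   student  score  grade_rank  grade_rank_times_score
14     Cal     98         279                   27342
4      Jon     97          65                    6305
9      Jon     94         193                   18142
6      Jon     88         266                   23408
2      Cal     87         216                   18792
8      Cal     84         104                    8736
12     Cal     83         238                   19754
1      Jon     72         266                   19152
3      Jon     71         134                    9514
11     Cal     65          63                    4095
5      Cal     57          26                    1482
0      Jon     56         178                    9968
10     Jon     49         269                   13181
13     Cal     47         256                   12032
7      Cal     44          28                    1232
filter rows where score > 47:
   student  score  grade_rank  grade_rank_times_score
14     Cal     98         279                   27342
4      Jon     97          65                    6305
9      Jon     94         193                   18142
6      Jon     88         266                   23408
2      Cal     87         216                   18792
8      Cal     84         104                    8736
12     Cal     83         238                   19754
1      Jon     72         266                   19152
3      Jon     71         134                    9514
11     Cal     65          63                    4095
5      Cal     57          26                    1482
0      Jon     56         178                    9968
10     Jon     49         269                   13181
drop duplicate student (keep=last):
   student  score  grade_rank  grade_rank_times_score
5      Cal     57          26                    1482
10     Jon     49         269                   13181
add column scaled = t['grade_rank_times_score'] * t['score']:
   student  score  grade_rank  grade_rank_times_score  scaled
5      Cal     57          26                    1482   84474
10     Jon     49         269                   13181  645869
So sum() = 730343.

730343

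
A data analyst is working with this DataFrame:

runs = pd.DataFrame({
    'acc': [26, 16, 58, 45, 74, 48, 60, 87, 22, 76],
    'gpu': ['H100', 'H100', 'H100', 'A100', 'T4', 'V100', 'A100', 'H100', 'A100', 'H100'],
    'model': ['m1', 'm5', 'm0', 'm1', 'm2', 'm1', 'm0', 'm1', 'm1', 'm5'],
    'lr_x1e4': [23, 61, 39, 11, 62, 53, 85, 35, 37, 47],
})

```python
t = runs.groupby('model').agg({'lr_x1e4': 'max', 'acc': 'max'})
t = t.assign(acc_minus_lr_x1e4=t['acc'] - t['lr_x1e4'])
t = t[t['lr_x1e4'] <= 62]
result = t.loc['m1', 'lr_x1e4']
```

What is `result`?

group by model: max(lr_x1e4), max(acc):
       lr_x1e4  acc
model              
m0          85   60
m1          53   87
m2          62   74
m5          61   76
add column acc_minus_lr_x1e4 = t['acc'] - t['lr_x1e4']:
       lr_x1e4  acc  acc_minus_lr_x1e4
model                                 
m0          85   60                -25
m1          53   87                 34
m2          62   74                 12
m5          61   76                 15
filter rows where lr_x1e4 <= 62:
       lr_x1e4  acc  acc_minus_lr_x1e4
model                                 
m1          53   87                 34
m2          62   74                 12
m5          61   76                 15
Then the value at row 'm1', column 'lr_x1e4': 53

53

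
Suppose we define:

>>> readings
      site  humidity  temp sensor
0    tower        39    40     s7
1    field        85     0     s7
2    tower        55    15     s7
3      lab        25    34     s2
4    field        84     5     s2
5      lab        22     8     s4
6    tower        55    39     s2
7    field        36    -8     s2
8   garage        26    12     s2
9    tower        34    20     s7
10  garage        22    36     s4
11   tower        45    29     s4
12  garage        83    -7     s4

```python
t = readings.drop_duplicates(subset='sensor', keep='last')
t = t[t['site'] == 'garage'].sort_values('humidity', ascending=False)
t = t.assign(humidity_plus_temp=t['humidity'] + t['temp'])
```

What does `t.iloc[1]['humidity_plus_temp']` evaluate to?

drop duplicate sensor (keep=last):
      site  humidity  temp sensor
8   garage        26    12     s2
9    tower        34    20     s7
12  garage        83    -7     s4
filter rows where site == 'garage':
      site  humidity  temp sensor
8   garage        26    12     s2
12  garage        83    -7     s4
sort by humidity descending:
      site  humidity  temp sensor
12  garage        83    -7     s4
8   garage        26    12     s2
add column humidity_plus_temp = t['humidity'] + t['temp']:
      site  humidity  temp sensor  humidity_plus_temp
12  garage        83    -7     s4                  76
8   garage        26    12     s2                  38

38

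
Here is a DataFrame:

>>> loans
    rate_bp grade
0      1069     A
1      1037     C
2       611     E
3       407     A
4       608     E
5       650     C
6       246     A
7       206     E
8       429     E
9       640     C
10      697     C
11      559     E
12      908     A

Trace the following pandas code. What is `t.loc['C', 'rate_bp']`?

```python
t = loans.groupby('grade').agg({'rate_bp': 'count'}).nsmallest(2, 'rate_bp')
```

group by grade, count of rate_bp:
       rate_bp
grade         
A            4
C            4
E            5
take 2 rows with smallest rate_bp:
       rate_bp
grade         
A            4
C            4

4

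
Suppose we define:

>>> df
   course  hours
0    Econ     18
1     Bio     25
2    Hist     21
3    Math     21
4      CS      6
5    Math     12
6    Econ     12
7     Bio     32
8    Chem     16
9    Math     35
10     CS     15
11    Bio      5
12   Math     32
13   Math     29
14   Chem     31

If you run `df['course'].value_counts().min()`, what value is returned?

1

value_counts of course:
course
Math    5
Bio     3
Econ    2
CS      2
Chem    2
Hist    1
Name: count, dtype: int64
The min of the resulting series is 1.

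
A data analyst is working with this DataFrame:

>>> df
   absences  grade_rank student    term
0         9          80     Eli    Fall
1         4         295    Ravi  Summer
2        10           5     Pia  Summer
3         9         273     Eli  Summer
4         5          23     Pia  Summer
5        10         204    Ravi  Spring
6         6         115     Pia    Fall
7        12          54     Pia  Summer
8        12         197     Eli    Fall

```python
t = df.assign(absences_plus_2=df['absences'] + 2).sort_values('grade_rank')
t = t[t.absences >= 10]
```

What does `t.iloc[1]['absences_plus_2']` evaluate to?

add column absences_plus_2 = df['absences'] + 2:
   absences  grade_rank student    term  absences_plus_2
0         9          80     Eli    Fall               11
1         4         295    Ravi  Summer                6
2        10           5     Pia  Summer               12
3         9         273     Eli  Summer               11
4         5          23     Pia  Summer                7
5        10         204    Ravi  Spring               12
6         6         115     Pia    Fall                8
7        12          54     Pia  Summer               14
8        12         197     Eli    Fall               14
sort by grade_rank:
   absences  grade_rank student    term  absences_plus_2
2        10           5     Pia  Summer               12
4         5          23     Pia  Summer                7
7        12          54     Pia  Summer               14
0         9          80     Eli    Fall               11
6         6         115     Pia    Fall                8
8        12         197     Eli    Fall               14
5        10         204    Ravi  Spring               12
3         9         273     Eli  Summer               11
1         4         295    Ravi  Summer                6
filter rows where absences >= 10:
   absences  grade_rank student    term  absences_plus_2
2        10           5     Pia  Summer               12
7        12          54     Pia  Summer               14
8        12         197     Eli    Fall               14
5        10         204    Ravi  Spring               12

14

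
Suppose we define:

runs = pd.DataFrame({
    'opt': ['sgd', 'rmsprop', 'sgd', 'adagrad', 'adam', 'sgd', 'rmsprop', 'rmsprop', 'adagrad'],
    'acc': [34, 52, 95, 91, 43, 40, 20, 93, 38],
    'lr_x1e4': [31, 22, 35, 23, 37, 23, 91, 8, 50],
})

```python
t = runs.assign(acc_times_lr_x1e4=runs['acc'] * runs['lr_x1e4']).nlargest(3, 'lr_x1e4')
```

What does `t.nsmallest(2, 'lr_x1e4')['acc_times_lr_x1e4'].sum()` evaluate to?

3491

add column acc_times_lr_x1e4 = runs['acc'] * runs['lr_x1e4']:
       opt  acc  lr_x1e4  acc_times_lr_x1e4
0      sgd   34       31               1054
1  rmsprop   52       22               1144
2      sgd   95       35               3325
3  adagrad   91       23               2093
4     adam   43       37               1591
5      sgd   40       23                920
6  rmsprop   20       91               1820
7  rmsprop   93        8                744
8  adagrad   38       50               1900
take 3 rows with largest lr_x1e4:
       opt  acc  lr_x1e4  acc_times_lr_x1e4
6  rmsprop   20       91               1820
8  adagrad   38       50               1900
4     adam   43       37               1591
take 2 rows with smallest lr_x1e4:
       opt  acc  lr_x1e4  acc_times_lr_x1e4
4     adam   43       37               1591
8  adagrad   38       50               1900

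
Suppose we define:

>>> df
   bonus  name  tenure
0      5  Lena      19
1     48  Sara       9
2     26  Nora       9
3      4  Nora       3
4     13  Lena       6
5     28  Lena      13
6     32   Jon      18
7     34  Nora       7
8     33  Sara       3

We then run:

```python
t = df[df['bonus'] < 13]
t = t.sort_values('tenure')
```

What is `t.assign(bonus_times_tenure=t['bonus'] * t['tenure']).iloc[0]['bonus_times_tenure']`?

filter rows where bonus < 13:
   bonus  name  tenure
0      5  Lena      19
3      4  Nora       3
sort by tenure:
   bonus  name  tenure
3      4  Nora       3
0      5  Lena      19
add column bonus_times_tenure = t['bonus'] * t['tenure']:
   bonus  name  tenure  bonus_times_tenure
3      4  Nora       3                  12
0      5  Lena      19                  95

12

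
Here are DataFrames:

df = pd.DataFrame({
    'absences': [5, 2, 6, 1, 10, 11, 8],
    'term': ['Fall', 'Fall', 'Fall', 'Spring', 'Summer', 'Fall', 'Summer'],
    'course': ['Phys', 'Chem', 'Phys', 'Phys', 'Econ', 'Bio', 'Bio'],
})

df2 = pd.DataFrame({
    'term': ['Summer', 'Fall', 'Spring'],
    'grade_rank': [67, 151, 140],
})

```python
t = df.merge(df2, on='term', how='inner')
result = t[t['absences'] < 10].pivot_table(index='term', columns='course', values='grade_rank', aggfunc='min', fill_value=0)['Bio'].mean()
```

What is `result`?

22.3333333333

merge on 'term' (how='inner') → 7 rows:
   absences    term course  grade_rank
0         5    Fall   Phys         151
1         2    Fall   Chem         151
2         6    Fall   Phys         151
3         1  Spring   Phys         140
4        10  Summer   Econ          67
5        11    Fall    Bio         151
6         8  Summer    Bio          67
filter rows where absences < 10:
   absences    term course  grade_rank
0         5    Fall   Phys         151
1         2    Fall   Chem         151
2         6    Fall   Phys         151
3         1  Spring   Phys         140
6         8  Summer    Bio          67
pivot: rows=term, cols=course, min(grade_rank):
course  Bio  Chem  Phys
term                   
Fall      0   151   151
Spring    0     0   140
Summer   67     0     0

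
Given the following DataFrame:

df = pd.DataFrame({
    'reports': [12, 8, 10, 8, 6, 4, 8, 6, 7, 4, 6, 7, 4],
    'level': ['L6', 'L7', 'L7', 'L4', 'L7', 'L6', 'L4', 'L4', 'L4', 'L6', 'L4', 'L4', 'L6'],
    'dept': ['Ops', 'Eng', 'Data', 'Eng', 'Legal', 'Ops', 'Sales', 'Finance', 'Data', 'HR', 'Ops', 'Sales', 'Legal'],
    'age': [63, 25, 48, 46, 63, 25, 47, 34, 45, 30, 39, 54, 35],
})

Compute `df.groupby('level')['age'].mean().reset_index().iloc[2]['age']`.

group by level, mean of age:
level
L4    44.166667
L6    38.250000
L7    45.333333
Name: age, dtype: float64
reset_index():
  level        age
0    L4  44.166667
1    L6  38.250000
2    L7  45.333333
The value at position 2, column 'age' is 45.3333333333.

45.3333333333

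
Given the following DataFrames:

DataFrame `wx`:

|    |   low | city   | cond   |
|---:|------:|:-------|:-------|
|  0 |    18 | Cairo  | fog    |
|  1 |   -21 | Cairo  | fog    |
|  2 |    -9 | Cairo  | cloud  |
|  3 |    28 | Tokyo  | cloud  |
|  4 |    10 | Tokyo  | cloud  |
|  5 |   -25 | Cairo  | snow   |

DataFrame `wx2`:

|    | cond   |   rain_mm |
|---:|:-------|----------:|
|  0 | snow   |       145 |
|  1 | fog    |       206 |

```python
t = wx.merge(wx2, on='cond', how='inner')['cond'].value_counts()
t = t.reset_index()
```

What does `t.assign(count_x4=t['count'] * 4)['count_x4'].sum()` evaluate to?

12

merge on 'cond' (how='inner') → 3 rows:
   low   city  cond  rain_mm
0   18  Cairo   fog      206
1  -21  Cairo   fog      206
2  -25  Cairo  snow      145
value_counts of cond:
cond
fog     2
snow    1
Name: count, dtype: int64
reset_index():
   cond  count
0   fog      2
1  snow      1
add column count_x4 = t['count'] * 4:
   cond  count  count_x4
0   fog      2         8
1  snow      1         4
Taking the sum of column 'count_x4' gives 12.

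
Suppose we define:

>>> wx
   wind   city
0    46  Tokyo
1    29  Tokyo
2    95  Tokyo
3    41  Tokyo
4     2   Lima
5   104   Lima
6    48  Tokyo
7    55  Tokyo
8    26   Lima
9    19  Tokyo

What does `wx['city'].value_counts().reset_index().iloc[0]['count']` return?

7

value_counts of city:
city
Tokyo    7
Lima     3
Name: count, dtype: int64
reset_index():
    city  count
0  Tokyo      7
1   Lima      3
The value at position 0, column 'count' is 7.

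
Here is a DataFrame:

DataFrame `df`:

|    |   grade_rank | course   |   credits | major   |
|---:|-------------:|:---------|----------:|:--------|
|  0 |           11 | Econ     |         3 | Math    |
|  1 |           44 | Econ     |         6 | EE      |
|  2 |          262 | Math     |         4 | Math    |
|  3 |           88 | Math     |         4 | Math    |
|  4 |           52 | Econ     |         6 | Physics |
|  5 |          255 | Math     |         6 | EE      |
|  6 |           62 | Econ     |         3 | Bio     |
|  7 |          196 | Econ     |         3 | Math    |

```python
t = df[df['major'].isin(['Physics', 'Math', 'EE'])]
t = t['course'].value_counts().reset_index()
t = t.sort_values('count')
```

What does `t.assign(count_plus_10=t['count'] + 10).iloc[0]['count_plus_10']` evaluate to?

13

filter rows where major in ['Physics', 'Math', 'EE']:
   grade_rank course  credits    major
0          11   Econ        3     Math
1          44   Econ        6       EE
2         262   Math        4     Math
3          88   Math        4     Math
4          52   Econ        6  Physics
5         255   Math        6       EE
7         196   Econ        3     Math
value_counts of course:
course
Econ    4
Math    3
Name: count, dtype: int64
reset_index():
  course  count
0   Econ      4
1   Math      3
sort by count:
  course  count
1   Math      3
0   Econ      4
add column count_plus_10 = t['count'] + 10:
  course  count  count_plus_10
1   Math      3             13
0   Econ      4             14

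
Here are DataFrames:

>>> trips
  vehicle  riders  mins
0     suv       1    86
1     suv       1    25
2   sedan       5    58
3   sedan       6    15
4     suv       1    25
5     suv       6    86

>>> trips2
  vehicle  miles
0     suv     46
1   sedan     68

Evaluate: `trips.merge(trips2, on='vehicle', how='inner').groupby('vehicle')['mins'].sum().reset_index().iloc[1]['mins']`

222

merge on 'vehicle' (how='inner') → 6 rows:
  vehicle  riders  mins  miles
0     suv       1    86     46
1     suv       1    25     46
2   sedan       5    58     68
3   sedan       6    15     68
4     suv       1    25     46
5     suv       6    86     46
group by vehicle, sum of mins:
vehicle
sedan     73
suv      222
Name: mins, dtype: int64
reset_index():
  vehicle  mins
0   sedan    73
1     suv   222
value at position 1, column 'mins' → 222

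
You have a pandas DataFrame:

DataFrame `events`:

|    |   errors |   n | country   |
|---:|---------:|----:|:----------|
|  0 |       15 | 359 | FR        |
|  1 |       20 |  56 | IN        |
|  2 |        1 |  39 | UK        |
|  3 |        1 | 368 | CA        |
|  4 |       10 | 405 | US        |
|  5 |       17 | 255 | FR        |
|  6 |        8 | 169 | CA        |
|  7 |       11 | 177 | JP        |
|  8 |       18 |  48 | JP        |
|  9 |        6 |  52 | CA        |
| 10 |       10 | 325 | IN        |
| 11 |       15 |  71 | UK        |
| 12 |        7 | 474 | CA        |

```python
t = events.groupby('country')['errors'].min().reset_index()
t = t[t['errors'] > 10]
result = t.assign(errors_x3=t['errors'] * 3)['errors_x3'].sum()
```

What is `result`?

group by country, min of errors:
country
CA     1
FR    15
IN    10
JP    11
UK     1
US    10
Name: errors, dtype: int64
reset_index():
  country  errors
0      CA       1
1      FR      15
2      IN      10
3      JP      11
4      UK       1
5      US      10
filter rows where errors > 10:
  country  errors
1      FR      15
3      JP      11
add column errors_x3 = t['errors'] * 3:
  country  errors  errors_x3
1      FR      15         45
3      JP      11         33

78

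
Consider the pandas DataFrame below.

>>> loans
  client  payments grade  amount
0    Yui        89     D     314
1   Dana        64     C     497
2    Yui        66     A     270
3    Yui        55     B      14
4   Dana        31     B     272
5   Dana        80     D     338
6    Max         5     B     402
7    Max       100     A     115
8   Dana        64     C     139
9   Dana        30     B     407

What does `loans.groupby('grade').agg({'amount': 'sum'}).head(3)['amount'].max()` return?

1095

group by grade, sum of amount:
       amount
grade        
A         385
B        1095
C         636
D         652
take first 3 rows:
       amount
grade        
A         385
B        1095
C         636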